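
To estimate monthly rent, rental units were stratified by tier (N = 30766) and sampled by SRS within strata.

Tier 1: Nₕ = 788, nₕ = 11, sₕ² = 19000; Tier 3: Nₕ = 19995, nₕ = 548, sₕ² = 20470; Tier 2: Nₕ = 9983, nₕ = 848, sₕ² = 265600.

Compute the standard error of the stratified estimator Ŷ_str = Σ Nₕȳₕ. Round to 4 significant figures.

210100

Var(Ŷ_str) = Σₕ Nₕ²(1 − fₕ)sₕ²/nₕ.
Tier 1: 788²·(1 − 11/788)·19000/11 = 1.0575676 × 10^9.
Tier 3: 19995²·(1 − 548/19995)·20470/548 = 1.4524838 × 10^10.
Tier 2: 9983²·(1 − 848/9983)·265600/848 = 2.856287 × 10^10.
Sum = 4.4145276 × 10^10.
SE = √(4.4145276 × 10^10) = 210100.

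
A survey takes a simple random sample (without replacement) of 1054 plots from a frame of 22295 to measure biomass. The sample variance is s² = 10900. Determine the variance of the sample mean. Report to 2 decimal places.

9.85

Under SRS without replacement, Var(ȳ) = (1 − f)·s²/n with f = n/N = 1054/22295 = 0.04727517.
Var(ȳ) = (1 − 0.04727517)·10900/1054 = 0.95272483·10.341556 = 9.8526571.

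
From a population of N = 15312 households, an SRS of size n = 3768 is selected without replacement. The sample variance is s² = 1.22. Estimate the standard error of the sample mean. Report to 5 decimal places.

Under SRS without replacement, Var(ȳ) = (1 − f)·s²/n with f = n/N = 3768/15312 = 0.24608150.
Var(ȳ) = (1 − 0.24608150)·1.22/3768 = 0.75391850·3.2377919 × 10^-4 = 2.4410312 × 10^-4.
SE(ȳ) = √(2.4410312 × 10^-4) = 0.01562.

0.01562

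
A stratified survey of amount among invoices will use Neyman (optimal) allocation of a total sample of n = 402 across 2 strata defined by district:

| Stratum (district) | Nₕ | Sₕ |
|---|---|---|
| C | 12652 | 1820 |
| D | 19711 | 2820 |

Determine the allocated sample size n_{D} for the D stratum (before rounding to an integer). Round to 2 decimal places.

Neyman allocation: nₕ = n·NₕSₕ / Σⱼ NⱼSⱼ.
Σ NⱼSⱼ = 12652·1820 + 19711·2820 = 7.861166 × 10^7.
n_{D} = 402·19711·2820 / (7.861166 × 10^7) = 284.25.

284.25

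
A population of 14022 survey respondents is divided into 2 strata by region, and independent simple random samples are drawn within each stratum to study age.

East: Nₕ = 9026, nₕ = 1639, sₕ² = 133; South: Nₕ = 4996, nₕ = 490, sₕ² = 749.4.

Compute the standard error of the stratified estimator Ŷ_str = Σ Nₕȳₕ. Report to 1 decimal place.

Var(Ŷ_str) = Σₕ Nₕ²(1 − fₕ)sₕ²/nₕ.
East: 9026²·(1 − 1639/9026)·133/1639 = 5.410484 × 10^6.
South: 4996²·(1 − 490/4996)·749.4/490 = 3.442954 × 10^7.
Sum = 3.9840024 × 10^7.
SE = √(3.9840024 × 10^7) = 6311.9.

6311.9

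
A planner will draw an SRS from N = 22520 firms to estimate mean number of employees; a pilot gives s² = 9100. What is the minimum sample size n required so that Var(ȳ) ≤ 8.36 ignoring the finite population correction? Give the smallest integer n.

Without fpc, n₀ = s²/D = 9100/8.36 = 1088.5167.
Rounding up, n = 1089.

1089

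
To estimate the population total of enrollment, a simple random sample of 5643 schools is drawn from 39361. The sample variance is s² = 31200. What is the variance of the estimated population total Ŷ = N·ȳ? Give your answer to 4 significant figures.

Var(Ŷ) = N²·Var(ȳ) = N²·(1 − n/N)·s²/n.
f = 5643/39361 = 0.14336526; Var(ȳ) = 0.85663474·31200/5643 = 4.7363112.
Var(Ŷ) = 39361² · 4.7363112 = 7.3379116 × 10^9.

7.338 × 10^9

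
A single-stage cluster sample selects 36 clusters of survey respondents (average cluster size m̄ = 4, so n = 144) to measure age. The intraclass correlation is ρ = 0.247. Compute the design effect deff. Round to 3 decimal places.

deff = 1 + (4 − 1)·0.247 = 1 + 0.741 = 1.741.

1.741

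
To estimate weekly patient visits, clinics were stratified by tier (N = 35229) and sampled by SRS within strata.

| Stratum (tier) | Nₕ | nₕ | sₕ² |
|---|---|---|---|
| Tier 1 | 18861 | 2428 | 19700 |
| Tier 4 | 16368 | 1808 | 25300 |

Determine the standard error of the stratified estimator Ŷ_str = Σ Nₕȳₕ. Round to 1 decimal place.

76483.0

Var(Ŷ_str) = Σₕ Nₕ²(1 − fₕ)sₕ²/nₕ.
Tier 1: 18861²·(1 − 2428/18861)·19700/2428 = 2.5147749 × 10^9.
Tier 4: 16368²·(1 − 1808/16368)·25300/1808 = 3.3348714 × 10^9.
Sum = 5.8496463 × 10^9.
SE = √(5.8496463 × 10^9) = 76483.0.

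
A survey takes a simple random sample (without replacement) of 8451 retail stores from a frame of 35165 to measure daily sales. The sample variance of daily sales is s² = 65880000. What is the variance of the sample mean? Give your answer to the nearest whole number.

Under SRS without replacement, Var(ȳ) = (1 − f)·s²/n with f = n/N = 8451/35165 = 0.24032419.
Var(ȳ) = (1 − 0.24032419)·65880000/8451 = 0.75967581·7795.5272 = 5922.0734.

5922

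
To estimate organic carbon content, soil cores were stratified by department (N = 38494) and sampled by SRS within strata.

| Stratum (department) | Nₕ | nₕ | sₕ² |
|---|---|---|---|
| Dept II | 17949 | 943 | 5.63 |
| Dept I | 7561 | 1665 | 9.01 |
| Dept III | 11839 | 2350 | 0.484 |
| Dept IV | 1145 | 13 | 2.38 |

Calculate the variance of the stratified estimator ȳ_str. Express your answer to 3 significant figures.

Var(ȳ_str) = Σₕ Wₕ²(1 − fₕ)sₕ²/nₕ with Wₕ = Nₕ/N, N = 38494.
Dept II: Wₕ = 0.46628046; term = 0.46628046²·(1 − 0.05253775)·5.63/943 = 0.0012298526.
Dept I: Wₕ = 0.19642022; term = 0.19642022²·(1 − 0.22020897)·9.01/1665 = 1.6280254 × 10^-4.
Dept III: Wₕ = 0.30755442; term = 0.30755442²·(1 − 0.19849649)·0.484/2350 = 1.5614457 × 10^-5.
Dept IV: Wₕ = 0.02974490; term = 0.02974490²·(1 − 0.01135371)·2.38/13 = 1.6013986 × 10^-4.
Sum = 0.0015684095.

0.00157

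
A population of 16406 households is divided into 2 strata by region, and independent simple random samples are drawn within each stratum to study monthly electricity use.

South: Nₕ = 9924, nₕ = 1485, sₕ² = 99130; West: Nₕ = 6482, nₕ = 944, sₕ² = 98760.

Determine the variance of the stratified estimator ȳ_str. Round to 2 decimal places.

34.72

Var(ȳ_str) = Σₕ Wₕ²(1 − fₕ)sₕ²/nₕ with Wₕ = Nₕ/N, N = 16406.
South: Wₕ = 0.60490065; term = 0.60490065²·(1 − 0.14963724)·99130/1485 = 20.770693.
West: Wₕ = 0.39509935; term = 0.39509935²·(1 − 0.14563406)·98760/944 = 13.952938.
Sum = 34.723631.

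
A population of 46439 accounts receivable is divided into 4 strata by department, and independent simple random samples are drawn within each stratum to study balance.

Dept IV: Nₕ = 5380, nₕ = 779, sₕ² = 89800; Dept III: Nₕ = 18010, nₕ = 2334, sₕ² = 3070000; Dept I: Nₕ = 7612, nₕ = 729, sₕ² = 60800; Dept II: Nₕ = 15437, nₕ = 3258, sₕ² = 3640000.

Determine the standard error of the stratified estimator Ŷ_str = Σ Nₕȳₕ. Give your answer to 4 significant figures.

767200

Var(Ŷ_str) = Σₕ Nₕ²(1 − fₕ)sₕ²/nₕ.
Dept IV: 5380²·(1 − 779/5380)·89800/779 = 2.8534705 × 10^9.
Dept III: 18010²·(1 − 2334/18010)·3070000/2334 = 3.7135262 × 10^11.
Dept I: 7612²·(1 − 729/7612)·60800/729 = 4.3697098 × 10^9.
Dept II: 15437²·(1 − 3258/15437)·3640000/3258 = 2.1005104 × 10^11.
Sum = 5.8862684 × 10^11.
SE = √(5.8862684 × 10^11) = 767200.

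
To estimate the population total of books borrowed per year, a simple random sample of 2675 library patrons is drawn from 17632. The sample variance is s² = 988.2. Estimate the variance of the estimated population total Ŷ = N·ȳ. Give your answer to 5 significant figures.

Var(Ŷ) = N²·Var(ȳ) = N²·(1 − n/N)·s²/n.
f = 2675/17632 = 0.15171279; Var(ȳ) = 0.84828721·988.2/2675 = 0.31337473.
Var(Ŷ) = 17632² · 0.31337473 = 9.7424263 × 10^7.

9.7424 × 10^7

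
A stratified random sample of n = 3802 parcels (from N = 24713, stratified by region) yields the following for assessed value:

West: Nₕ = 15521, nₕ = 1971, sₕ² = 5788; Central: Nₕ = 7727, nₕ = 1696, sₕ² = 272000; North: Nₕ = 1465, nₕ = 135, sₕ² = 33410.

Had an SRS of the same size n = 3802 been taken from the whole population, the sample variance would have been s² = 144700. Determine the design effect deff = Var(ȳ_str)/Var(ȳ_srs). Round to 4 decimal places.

0.4359

Var(ȳ_str) = Σ Wₕ²(1−fₕ)sₕ²/nₕ with Wₕ = Nₕ/24713:
  West: (15521/24713)²·(1−1971/15521)·5788/1971 = 1.01123
  Central: (7727/24713)²·(1−1696/7727)·272000/1696 = 12.23749
  North: (1465/24713)²·(1−135/1465)·33410/135 = 0.78955254
  → Var(ȳ_str) = 14.038273.
Var(ȳ_srs) = (1 − 3802/24713)·144700/3802 = 32.203698.
deff = 14.038273 / 32.203698 = 0.4359.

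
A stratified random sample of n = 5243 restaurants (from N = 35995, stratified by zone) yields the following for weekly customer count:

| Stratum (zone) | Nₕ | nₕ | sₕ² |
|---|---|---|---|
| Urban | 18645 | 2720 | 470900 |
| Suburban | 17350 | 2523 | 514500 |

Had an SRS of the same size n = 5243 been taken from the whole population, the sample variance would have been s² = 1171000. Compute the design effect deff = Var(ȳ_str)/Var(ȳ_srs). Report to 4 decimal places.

Var(ȳ_str) = Σ Wₕ²(1−fₕ)sₕ²/nₕ with Wₕ = Nₕ/35995:
  Urban: (18645/35995)²·(1−2720/18645)·470900/2720 = 39.67503
  Suburban: (17350/35995)²·(1−2523/17350)·514500/2523 = 40.488952
  → Var(ȳ_str) = 80.163982.
Var(ȳ_srs) = (1 − 5243/35995)·1171000/5243 = 190.81312.
deff = 80.163982 / 190.81312 = 0.4201.

0.4201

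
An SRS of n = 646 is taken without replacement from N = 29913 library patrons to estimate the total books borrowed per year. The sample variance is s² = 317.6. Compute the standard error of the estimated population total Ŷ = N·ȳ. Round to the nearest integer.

20746

Var(Ŷ) = N²·Var(ȳ) = N²·(1 − n/N)·s²/n.
f = 646/29913 = 0.02159596; Var(ȳ) = 0.97840404·317.6/646 = 0.48102341.
Var(Ŷ) = 29913² · 0.48102341 = 4.3041377 × 10^8.
SE(Ŷ) = √(4.3041377 × 10^8) = 20746.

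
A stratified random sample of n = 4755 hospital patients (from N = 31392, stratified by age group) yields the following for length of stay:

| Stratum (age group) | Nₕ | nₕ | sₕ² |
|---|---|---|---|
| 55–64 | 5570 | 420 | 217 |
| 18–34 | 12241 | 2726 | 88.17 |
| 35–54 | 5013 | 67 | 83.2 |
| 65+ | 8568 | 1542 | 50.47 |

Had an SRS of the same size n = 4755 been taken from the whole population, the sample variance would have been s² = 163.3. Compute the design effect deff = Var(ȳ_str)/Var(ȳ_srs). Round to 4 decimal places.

Var(ȳ_str) = Σ Wₕ²(1−fₕ)sₕ²/nₕ with Wₕ = Nₕ/31392:
  55–64: (5570/31392)²·(1−420/5570)·217/420 = 0.015039552
  18–34: (12241/31392)²·(1−2726/12241)·88.17/2726 = 0.00382281
  35–54: (5013/31392)²·(1−67/5013)·83.2/67 = 0.031243694
  65+: (8568/31392)²·(1−1542/8568)·50.47/1542 = 0.0019993948
  → Var(ȳ_str) = 0.052105451.
Var(ȳ_srs) = (1 − 4755/31392)·163.3/4755 = 0.029140835.
deff = 0.052105451 / 0.029140835 = 1.7881.

1.7881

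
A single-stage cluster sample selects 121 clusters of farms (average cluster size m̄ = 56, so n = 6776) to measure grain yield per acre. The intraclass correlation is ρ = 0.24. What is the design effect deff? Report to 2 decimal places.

14.20

deff = 1 + (56 − 1)·0.24 = 1 + 13.2 = 14.2.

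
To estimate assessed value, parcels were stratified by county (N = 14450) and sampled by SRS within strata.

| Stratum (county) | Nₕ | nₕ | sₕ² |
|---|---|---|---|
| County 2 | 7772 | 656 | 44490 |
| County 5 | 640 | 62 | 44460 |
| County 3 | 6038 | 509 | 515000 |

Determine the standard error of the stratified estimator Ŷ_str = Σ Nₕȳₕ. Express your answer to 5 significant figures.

194410

Var(Ŷ_str) = Σₕ Nₕ²(1 − fₕ)sₕ²/nₕ.
County 2: 7772²·(1 − 656/7772)·44490/656 = 3.7508293 × 10^9.
County 5: 640²·(1 − 62/640)·44460/62 = 2.6526844 × 10^8.
County 3: 6038²·(1 − 509/6038)·515000/509 = 3.3777628 × 10^10.
Sum = 3.7793726 × 10^10.
SE = √(3.7793726 × 10^10) = 194410.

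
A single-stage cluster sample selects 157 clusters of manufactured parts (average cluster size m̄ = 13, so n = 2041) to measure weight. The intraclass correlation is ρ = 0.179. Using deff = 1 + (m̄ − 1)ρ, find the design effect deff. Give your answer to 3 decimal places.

deff = 1 + (13 − 1)·0.179 = 1 + 2.148 = 3.148.

3.148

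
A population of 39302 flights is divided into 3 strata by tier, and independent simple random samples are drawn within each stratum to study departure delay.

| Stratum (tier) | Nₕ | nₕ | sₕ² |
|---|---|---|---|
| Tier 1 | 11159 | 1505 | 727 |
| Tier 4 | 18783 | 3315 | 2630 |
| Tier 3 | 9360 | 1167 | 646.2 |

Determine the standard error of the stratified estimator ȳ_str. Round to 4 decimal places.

Var(ȳ_str) = Σₕ Wₕ²(1 − fₕ)sₕ²/nₕ with Wₕ = Nₕ/N, N = 39302.
Tier 1: Wₕ = 0.28392957; term = 0.28392957²·(1 − 0.13486872)·727/1505 = 0.033690013.
Tier 4: Wₕ = 0.47791461; term = 0.47791461²·(1 − 0.17648938)·2630/3315 = 0.14922515.
Tier 3: Wₕ = 0.23815582; term = 0.23815582²·(1 − 0.12467949)·646.2/1167 = 0.027490687.
Sum = 0.21040585.
SE = √(0.21040585) = 0.4587.

0.4587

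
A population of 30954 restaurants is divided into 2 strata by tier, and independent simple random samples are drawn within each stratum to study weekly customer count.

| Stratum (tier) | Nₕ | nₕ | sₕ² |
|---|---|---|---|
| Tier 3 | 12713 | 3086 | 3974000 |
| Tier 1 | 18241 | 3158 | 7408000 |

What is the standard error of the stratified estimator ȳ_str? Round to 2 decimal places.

28.95

Var(ȳ_str) = Σₕ Wₕ²(1 − fₕ)sₕ²/nₕ with Wₕ = Nₕ/N, N = 30954.
Tier 3: Wₕ = 0.41070621; term = 0.41070621²·(1 − 0.24274365)·3974000/3086 = 164.48921.
Tier 1: Wₕ = 0.58929379; term = 0.58929379²·(1 − 0.17312647)·7408000/3158 = 673.58385.
Sum = 838.07306.
SE = √(838.07306) = 28.95.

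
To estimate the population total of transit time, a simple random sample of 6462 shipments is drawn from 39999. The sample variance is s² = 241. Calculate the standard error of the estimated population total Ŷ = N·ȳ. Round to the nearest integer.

7073

Var(Ŷ) = N²·Var(ȳ) = N²·(1 − n/N)·s²/n.
f = 6462/39999 = 0.16155404; Var(ȳ) = 0.83844596·241/6462 = 0.031269804.
Var(Ŷ) = 39999² · 0.031269804 = 5.0029185 × 10^7.
SE(Ŷ) = √(5.0029185 × 10^7) = 7073.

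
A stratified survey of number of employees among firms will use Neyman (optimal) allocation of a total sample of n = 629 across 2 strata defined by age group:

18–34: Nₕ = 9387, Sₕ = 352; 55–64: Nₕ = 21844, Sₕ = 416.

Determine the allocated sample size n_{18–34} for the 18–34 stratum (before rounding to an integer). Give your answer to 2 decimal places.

167.73

Neyman allocation: nₕ = n·NₕSₕ / Σⱼ NⱼSⱼ.
Σ NⱼSⱼ = 9387·352 + 21844·416 = 1.2391328 × 10^7.
n_{18–34} = 629·9387·352 / (1.2391328 × 10^7) = 167.73.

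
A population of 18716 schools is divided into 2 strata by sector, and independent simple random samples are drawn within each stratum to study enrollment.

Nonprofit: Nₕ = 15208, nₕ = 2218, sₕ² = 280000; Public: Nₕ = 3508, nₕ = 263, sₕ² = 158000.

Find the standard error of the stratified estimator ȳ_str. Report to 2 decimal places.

9.52

Var(ȳ_str) = Σₕ Wₕ²(1 − fₕ)sₕ²/nₕ with Wₕ = Nₕ/N, N = 18716.
Nonprofit: Wₕ = 0.81256679; term = 0.81256679²·(1 − 0.14584429)·280000/2218 = 71.195357.
Public: Wₕ = 0.18743321; term = 0.18743321²·(1 − 0.07497149)·158000/263 = 19.523135.
Sum = 90.718492.
SE = √(90.718492) = 9.52.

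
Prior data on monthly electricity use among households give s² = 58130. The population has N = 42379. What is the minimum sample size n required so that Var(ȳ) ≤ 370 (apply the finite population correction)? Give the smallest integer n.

Without fpc, n₀ = s²/D = 58130/370 = 157.1081.
With fpc, (1 − n/N)·s²/n ≤ D requires n ≥ n₀/(1 + n₀/N) = 157.1081/(1 + 157.1081/42379) = 156.5278.
Rounding up, n = 157.

157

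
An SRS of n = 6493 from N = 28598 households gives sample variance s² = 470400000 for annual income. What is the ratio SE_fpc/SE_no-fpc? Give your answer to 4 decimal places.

0.8792

f = n/N = 6493/28598 = 0.22704385.
SE_no-fpc = √(s²/n) = 269.16027; SE_fpc = √((1−f)s²/n) = 236.64012.
Ratio = √(1−f) = 0.87917925.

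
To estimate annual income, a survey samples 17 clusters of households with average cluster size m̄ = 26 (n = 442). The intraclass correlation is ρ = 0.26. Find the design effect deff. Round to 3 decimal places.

deff = 1 + (26 − 1)·0.26 = 1 + 6.5 = 7.5.

7.500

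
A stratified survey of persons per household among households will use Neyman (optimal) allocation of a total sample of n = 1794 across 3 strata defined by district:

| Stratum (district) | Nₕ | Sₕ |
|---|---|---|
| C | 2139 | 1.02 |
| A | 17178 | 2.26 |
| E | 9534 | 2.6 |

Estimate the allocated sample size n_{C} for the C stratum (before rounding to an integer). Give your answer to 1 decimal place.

Neyman allocation: nₕ = n·NₕSₕ / Σⱼ NⱼSⱼ.
Σ NⱼSⱼ = 2139·1.02 + 17178·2.26 + 9534·2.6 = 65792.46.
n_{C} = 1794·2139·1.02 / 65792.46 = 59.5.

59.5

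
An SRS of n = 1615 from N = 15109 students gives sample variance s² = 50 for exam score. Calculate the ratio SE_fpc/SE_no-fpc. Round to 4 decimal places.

0.9450

f = n/N = 1615/15109 = 0.10688993.
SE_no-fpc = √(s²/n) = 0.17595384; SE_fpc = √((1−f)s²/n) = 0.16628429.
Ratio = √(1−f) = 0.94504501.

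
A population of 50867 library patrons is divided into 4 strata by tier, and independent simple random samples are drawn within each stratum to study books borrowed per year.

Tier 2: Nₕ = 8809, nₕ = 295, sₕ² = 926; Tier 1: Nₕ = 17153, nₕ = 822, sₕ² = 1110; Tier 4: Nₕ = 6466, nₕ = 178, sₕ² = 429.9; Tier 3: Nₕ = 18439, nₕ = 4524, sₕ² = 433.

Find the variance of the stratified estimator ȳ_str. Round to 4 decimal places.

Var(ȳ_str) = Σₕ Wₕ²(1 − fₕ)sₕ²/nₕ with Wₕ = Nₕ/N, N = 50867.
Tier 2: Wₕ = 0.17317711; term = 0.17317711²·(1 − 0.03348848)·926/295 = 0.090986504.
Tier 1: Wₕ = 0.33721273; term = 0.33721273²·(1 − 0.04792165)·1110/822 = 0.14619475.
Tier 4: Wₕ = 0.12711581; term = 0.12711581²·(1 − 0.02752861)·429.9/178 = 0.037951018.
Tier 3: Wₕ = 0.36249435; term = 0.36249435²·(1 − 0.24534953)·433/4524 = 0.0094910361.
Sum = 0.28462331.

0.2846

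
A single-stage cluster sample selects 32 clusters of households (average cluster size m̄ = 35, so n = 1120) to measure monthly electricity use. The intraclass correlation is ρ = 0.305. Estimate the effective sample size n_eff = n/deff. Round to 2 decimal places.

deff = 1 + (35 − 1)·0.305 = 1 + 10.37 = 11.37.
n_eff = 1120 / 11.37 = 98.50.

98.50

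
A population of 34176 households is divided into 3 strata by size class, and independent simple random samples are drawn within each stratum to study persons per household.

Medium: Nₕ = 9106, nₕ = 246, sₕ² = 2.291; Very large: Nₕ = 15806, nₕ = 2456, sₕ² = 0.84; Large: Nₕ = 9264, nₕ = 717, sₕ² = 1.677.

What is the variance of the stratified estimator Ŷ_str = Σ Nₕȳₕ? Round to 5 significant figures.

1.0087 × 10^6

Var(Ŷ_str) = Σₕ Nₕ²(1 − fₕ)sₕ²/nₕ.
Medium: 9106²·(1 − 246/9106)·2.291/246 = 751365.67.
Very large: 15806²·(1 − 2456/15806)·0.84/2456 = 72169.578.
Large: 9264²·(1 − 717/9264)·1.677/717 = 185193.68.
Sum = 1.0087289 × 10^6.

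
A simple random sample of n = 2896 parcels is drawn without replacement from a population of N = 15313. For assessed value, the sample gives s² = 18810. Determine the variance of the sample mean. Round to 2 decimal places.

Under SRS without replacement, Var(ȳ) = (1 − f)·s²/n with f = n/N = 2896/15313 = 0.18912036.
Var(ȳ) = (1 − 0.18912036)·18810/2896 = 0.81087964·6.4951657 = 5.2667977.

5.27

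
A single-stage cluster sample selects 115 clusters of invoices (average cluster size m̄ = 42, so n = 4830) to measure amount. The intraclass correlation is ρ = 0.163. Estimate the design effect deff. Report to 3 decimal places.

deff = 1 + (42 − 1)·0.163 = 1 + 6.683 = 7.683.

7.683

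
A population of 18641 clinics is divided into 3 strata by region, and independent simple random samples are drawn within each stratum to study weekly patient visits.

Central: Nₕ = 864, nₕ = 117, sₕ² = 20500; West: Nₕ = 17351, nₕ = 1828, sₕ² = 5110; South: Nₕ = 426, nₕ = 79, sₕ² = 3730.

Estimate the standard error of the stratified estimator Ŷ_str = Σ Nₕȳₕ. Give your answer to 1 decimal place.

29546.2

Var(Ŷ_str) = Σₕ Nₕ²(1 − fₕ)sₕ²/nₕ.
Central: 864²·(1 − 117/864)·20500/117 = 1.1308431 × 10^8.
West: 17351²·(1 − 1828/17351)·5110/1828 = 7.5291314 × 10^8.
South: 426²·(1 − 79/426)·3730/79 = 6.9794438 × 10^6.
Sum = 8.7297689 × 10^8.
SE = √(8.7297689 × 10^8) = 29546.2.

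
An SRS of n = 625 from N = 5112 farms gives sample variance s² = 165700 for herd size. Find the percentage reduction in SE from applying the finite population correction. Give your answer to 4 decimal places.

f = n/N = 625/5112 = 0.12226135.
SE_no-fpc = √(s²/n) = 16.282506; SE_fpc = √((1−f)s²/n) = 15.254707.
Ratio = √(1−f) = 0.93687708. Reduction = 100·(1 − 0.93687708) = 6.3123%.

6.3123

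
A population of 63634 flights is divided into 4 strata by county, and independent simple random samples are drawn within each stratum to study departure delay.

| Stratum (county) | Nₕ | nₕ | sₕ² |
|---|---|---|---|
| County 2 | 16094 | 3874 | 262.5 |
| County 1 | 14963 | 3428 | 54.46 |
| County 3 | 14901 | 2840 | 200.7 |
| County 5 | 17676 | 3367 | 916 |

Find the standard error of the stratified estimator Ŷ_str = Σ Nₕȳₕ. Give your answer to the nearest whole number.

Var(Ŷ_str) = Σₕ Nₕ²(1 − fₕ)sₕ²/nₕ.
County 2: 16094²·(1 − 3874/16094)·262.5/3874 = 1.3326156 × 10^7.
County 1: 14963²·(1 − 3428/14963)·54.46/3428 = 2.7420357 × 10^6.
County 3: 14901²·(1 − 2840/14901)·200.7/2840 = 1.2700703 × 10^7.
County 5: 17676²·(1 − 3367/17676)·916/3367 = 6.8809061 × 10^7.
Sum = 9.7577956 × 10^7.
SE = √(9.7577956 × 10^7) = 9878.

9878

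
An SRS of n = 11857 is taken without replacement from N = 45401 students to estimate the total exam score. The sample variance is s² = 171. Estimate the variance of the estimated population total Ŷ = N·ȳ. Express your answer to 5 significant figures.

Var(Ŷ) = N²·Var(ȳ) = N²·(1 − n/N)·s²/n.
f = 11857/45401 = 0.26116165; Var(ȳ) = 0.73883835·171/11857 = 0.010655424.
Var(Ŷ) = 45401² · 0.010655424 = 2.1963501 × 10^7.

2.1964 × 10^7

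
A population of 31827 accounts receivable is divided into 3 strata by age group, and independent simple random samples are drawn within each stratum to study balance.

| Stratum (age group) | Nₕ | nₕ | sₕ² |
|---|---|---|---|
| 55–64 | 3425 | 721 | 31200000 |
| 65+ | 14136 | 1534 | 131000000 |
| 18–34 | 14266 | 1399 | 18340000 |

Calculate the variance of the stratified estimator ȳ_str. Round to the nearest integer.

Var(ȳ_str) = Σₕ Wₕ²(1 − fₕ)sₕ²/nₕ with Wₕ = Nₕ/N, N = 31827.
55–64: Wₕ = 0.10761303; term = 0.10761303²·(1 − 0.21051095)·31200000/721 = 395.63544.
65+: Wₕ = 0.44415119; term = 0.44415119²·(1 − 0.10851726)·131000000/1534 = 15018.292.
18–34: Wₕ = 0.44823577; term = 0.44823577²·(1 − 0.09806533)·18340000/1399 = 2375.5804.
Sum = 17789.508.

17790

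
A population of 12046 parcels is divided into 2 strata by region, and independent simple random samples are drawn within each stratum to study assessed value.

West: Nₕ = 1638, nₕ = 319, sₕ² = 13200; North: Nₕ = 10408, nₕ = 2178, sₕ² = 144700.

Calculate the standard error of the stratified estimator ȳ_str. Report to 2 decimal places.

Var(ȳ_str) = Σₕ Wₕ²(1 − fₕ)sₕ²/nₕ with Wₕ = Nₕ/N, N = 12046.
West: Wₕ = 0.13597875; term = 0.13597875²·(1 − 0.19474969)·13200/319 = 0.61610711.
North: Wₕ = 0.86402125; term = 0.86402125²·(1 − 0.20926211)·144700/2178 = 39.218597.
Sum = 39.834704.
SE = √(39.834704) = 6.31.

6.31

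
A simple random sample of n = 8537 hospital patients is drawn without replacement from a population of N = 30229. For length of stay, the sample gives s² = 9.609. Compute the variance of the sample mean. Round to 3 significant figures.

8.08 × 10^-4

Under SRS without replacement, Var(ȳ) = (1 − f)·s²/n with f = n/N = 8537/30229 = 0.28241093.
Var(ȳ) = (1 − 0.28241093)·9.609/8537 = 0.71758907·0.001125571 = 8.0769748 × 10^-4.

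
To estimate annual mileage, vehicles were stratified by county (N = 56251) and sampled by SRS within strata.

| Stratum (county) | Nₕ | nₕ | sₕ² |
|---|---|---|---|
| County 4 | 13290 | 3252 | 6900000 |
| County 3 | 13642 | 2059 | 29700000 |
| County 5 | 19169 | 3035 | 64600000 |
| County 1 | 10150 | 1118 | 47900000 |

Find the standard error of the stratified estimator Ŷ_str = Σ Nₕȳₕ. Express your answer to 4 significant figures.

3.616 × 10^6

Var(Ŷ_str) = Σₕ Nₕ²(1 − fₕ)sₕ²/nₕ.
County 4: 13290²·(1 − 3252/13290)·6900000/3252 = 2.8305493 × 10^11.
County 3: 13642²·(1 − 2059/13642)·29700000/2059 = 2.279288 × 10^12.
County 5: 19169²·(1 − 3035/19169)·64600000/3035 = 6.5828708 × 10^12.
County 1: 10150²·(1 − 1118/10150)·47900000/1118 = 3.9277486 × 10^12.
Sum = 1.3072962 × 10^13.
SE = √(1.3072962 × 10^13) = 3.616 × 10^6.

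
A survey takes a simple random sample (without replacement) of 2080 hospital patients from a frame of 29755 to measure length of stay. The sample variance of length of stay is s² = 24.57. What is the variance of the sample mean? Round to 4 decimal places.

0.0110

Under SRS without replacement, Var(ȳ) = (1 − f)·s²/n with f = n/N = 2080/29755 = 0.06990422.
Var(ȳ) = (1 − 0.06990422)·24.57/2080 = 0.93009578·0.0118125 = 0.010986756.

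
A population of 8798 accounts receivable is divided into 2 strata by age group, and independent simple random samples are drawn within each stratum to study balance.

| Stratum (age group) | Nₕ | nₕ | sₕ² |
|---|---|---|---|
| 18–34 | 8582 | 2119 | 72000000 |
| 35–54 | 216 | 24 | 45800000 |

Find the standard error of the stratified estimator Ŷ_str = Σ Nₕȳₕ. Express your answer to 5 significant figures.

Var(Ŷ_str) = Σₕ Nₕ²(1 − fₕ)sₕ²/nₕ.
18–34: 8582²·(1 − 2119/8582)·72000000/2119 = 1.8846218 × 10^12.
35–54: 216²·(1 − 24/216)·45800000/24 = 7.91424 × 10^10.
Sum = 1.9637642 × 10^12.
SE = √(1.9637642 × 10^12) = 1.4013 × 10^6.

1.4013 × 10^6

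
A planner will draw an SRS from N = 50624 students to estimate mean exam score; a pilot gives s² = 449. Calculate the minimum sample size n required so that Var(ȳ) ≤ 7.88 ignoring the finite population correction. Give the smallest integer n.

57

Without fpc, n₀ = s²/D = 449/7.88 = 56.9797.
Rounding up, n = 57.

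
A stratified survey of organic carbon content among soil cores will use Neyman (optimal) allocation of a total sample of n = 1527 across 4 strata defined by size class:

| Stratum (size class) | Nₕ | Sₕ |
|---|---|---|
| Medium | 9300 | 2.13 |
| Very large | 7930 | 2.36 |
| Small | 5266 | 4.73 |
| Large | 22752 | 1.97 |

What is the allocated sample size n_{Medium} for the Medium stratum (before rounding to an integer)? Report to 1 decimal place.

Neyman allocation: nₕ = n·NₕSₕ / Σⱼ NⱼSⱼ.
Σ NⱼSⱼ = 9300·2.13 + 7930·2.36 + 5266·4.73 + 22752·1.97 = 108253.42.
n_{Medium} = 1527·9300·2.13 / 108253.42 = 279.4.

279.4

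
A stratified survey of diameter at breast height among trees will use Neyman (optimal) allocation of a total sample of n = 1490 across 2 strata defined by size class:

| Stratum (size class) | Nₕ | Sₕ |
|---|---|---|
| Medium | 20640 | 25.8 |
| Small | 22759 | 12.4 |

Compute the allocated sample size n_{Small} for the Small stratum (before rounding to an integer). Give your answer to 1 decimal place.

516.1

Neyman allocation: nₕ = n·NₕSₕ / Σⱼ NⱼSⱼ.
Σ NⱼSⱼ = 20640·25.8 + 22759·12.4 = 814723.6.
n_{Small} = 1490·22759·12.4 / 814723.6 = 516.1.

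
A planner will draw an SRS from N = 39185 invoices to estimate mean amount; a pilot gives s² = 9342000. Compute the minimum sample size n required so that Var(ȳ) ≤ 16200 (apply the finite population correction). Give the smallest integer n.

569

Without fpc, n₀ = s²/D = 9342000/16200 = 576.6667.
With fpc, (1 − n/N)·s²/n ≤ D requires n ≥ n₀/(1 + n₀/N) = 576.6667/(1 + 576.6667/39185) = 568.3033.
Rounding up, n = 569.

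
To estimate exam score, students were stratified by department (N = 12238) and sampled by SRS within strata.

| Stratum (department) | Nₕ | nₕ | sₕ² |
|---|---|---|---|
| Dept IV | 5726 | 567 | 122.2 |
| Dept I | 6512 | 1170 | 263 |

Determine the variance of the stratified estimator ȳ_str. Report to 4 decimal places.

Var(ȳ_str) = Σₕ Wₕ²(1 − fₕ)sₕ²/nₕ with Wₕ = Nₕ/N, N = 12238.
Dept IV: Wₕ = 0.46788691; term = 0.46788691²·(1 − 0.09902200)·122.2/567 = 0.042509316.
Dept I: Wₕ = 0.53211309; term = 0.53211309²·(1 − 0.17966830)·263/1170 = 0.052211632.
Sum = 0.094720948.

0.0947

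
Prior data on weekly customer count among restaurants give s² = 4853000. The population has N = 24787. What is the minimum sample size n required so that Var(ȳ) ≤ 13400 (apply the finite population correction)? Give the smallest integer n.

Without fpc, n₀ = s²/D = 4853000/13400 = 362.1642.
With fpc, (1 − n/N)·s²/n ≤ D requires n ≥ n₀/(1 + n₀/N) = 362.1642/(1 + 362.1642/24787) = 356.9488.
Rounding up, n = 357.

357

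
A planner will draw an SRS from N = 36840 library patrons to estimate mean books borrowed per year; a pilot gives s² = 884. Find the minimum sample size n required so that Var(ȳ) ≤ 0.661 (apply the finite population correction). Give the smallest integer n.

Without fpc, n₀ = s²/D = 884/0.661 = 1337.3676.
With fpc, (1 − n/N)·s²/n ≤ D requires n ≥ n₀/(1 + n₀/N) = 1337.3676/(1 + 1337.3676/36840) = 1290.5191.
Rounding up, n = 1291.

1291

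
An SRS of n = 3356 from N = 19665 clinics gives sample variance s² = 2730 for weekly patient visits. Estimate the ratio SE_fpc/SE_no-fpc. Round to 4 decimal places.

0.9107

f = n/N = 3356/19665 = 0.17065853.
SE_no-fpc = √(s²/n) = 0.90192484; SE_fpc = √((1−f)s²/n) = 0.8213666.
Ratio = √(1−f) = 0.91068187.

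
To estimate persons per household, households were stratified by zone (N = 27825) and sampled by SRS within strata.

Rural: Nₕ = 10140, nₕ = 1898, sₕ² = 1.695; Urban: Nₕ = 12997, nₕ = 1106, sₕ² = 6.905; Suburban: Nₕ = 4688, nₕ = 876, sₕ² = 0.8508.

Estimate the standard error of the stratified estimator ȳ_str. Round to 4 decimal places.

Var(ȳ_str) = Σₕ Wₕ²(1 − fₕ)sₕ²/nₕ with Wₕ = Nₕ/N, N = 27825.
Rural: Wₕ = 0.36442049; term = 0.36442049²·(1 − 0.18717949)·1.695/1898 = 9.6399263 × 10^-5.
Urban: Wₕ = 0.46709793; term = 0.46709793²·(1 − 0.08509656)·6.905/1106 = 0.0012462343.
Suburban: Wₕ = 0.16848158; term = 0.16848158²·(1 − 0.18686007)·0.8508/876 = 2.2417828 × 10^-5.
Sum = 0.0013650514.
SE = √(0.0013650514) = 0.0369.

0.0369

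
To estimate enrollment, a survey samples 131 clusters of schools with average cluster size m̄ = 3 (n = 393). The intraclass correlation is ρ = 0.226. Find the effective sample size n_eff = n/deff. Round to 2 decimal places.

deff = 1 + (3 − 1)·0.226 = 1 + 0.452 = 1.452.
n_eff = 393 / 1.452 = 270.66.

270.66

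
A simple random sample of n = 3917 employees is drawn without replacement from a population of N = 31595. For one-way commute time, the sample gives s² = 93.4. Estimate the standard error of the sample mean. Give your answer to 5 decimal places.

0.14453

Under SRS without replacement, Var(ȳ) = (1 − f)·s²/n with f = n/N = 3917/31595 = 0.12397531.
Var(ȳ) = (1 − 0.12397531)·93.4/3917 = 0.87602469·0.023844779 = 0.020888615.
SE(ȳ) = √(0.020888615) = 0.14453.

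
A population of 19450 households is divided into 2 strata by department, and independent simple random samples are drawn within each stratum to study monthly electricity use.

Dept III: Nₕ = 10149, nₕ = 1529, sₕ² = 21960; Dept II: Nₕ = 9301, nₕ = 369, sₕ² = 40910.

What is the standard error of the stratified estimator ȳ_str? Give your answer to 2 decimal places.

Var(ȳ_str) = Σₕ Wₕ²(1 − fₕ)sₕ²/nₕ with Wₕ = Nₕ/N, N = 19450.
Dept III: Wₕ = 0.52179949; term = 0.52179949²·(1 − 0.15065524)·21960/1529 = 3.3213616.
Dept II: Wₕ = 0.47820051; term = 0.47820051²·(1 − 0.03967315)·40910/369 = 24.346821.
Sum = 27.668183.
SE = √(27.668183) = 5.26.

5.26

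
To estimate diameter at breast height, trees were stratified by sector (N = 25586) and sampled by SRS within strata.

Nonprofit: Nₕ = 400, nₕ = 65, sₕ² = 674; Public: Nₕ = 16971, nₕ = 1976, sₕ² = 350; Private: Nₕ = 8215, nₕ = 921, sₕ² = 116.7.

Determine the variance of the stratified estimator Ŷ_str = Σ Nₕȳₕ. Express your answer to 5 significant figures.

Var(Ŷ_str) = Σₕ Nₕ²(1 − fₕ)sₕ²/nₕ.
Nonprofit: 400²·(1 − 65/400)·674/65 = 1.3894769 × 10^6.
Public: 16971²·(1 − 1976/16971)·350/1976 = 4.5074924 × 10^7.
Private: 8215²·(1 − 921/8215)·116.7/921 = 7.5924957 × 10^6.
Sum = 5.4056897 × 10^7.

5.4057 × 10^7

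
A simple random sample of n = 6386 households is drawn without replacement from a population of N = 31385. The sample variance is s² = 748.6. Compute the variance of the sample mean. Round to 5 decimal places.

Under SRS without replacement, Var(ȳ) = (1 − f)·s²/n with f = n/N = 6386/31385 = 0.20347300.
Var(ȳ) = (1 − 0.20347300)·748.6/6386 = 0.79652700·0.11722518 = 0.093373021.

0.09337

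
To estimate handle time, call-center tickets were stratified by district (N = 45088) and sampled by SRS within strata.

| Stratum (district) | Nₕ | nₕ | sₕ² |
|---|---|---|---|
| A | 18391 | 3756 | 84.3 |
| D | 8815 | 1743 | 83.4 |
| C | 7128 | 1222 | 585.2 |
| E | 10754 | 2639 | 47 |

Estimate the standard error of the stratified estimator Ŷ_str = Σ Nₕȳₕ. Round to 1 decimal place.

Var(Ŷ_str) = Σₕ Nₕ²(1 − fₕ)sₕ²/nₕ.
A: 18391²·(1 − 3756/18391)·84.3/3756 = 6.040878 × 10^6.
D: 8815²·(1 − 1743/8815)·83.4/1743 = 2.9828625 × 10^6.
C: 7128²·(1 − 1222/7128)·585.2/1222 = 2.0160173 × 10^7.
E: 10754²·(1 − 2639/10754)·47/2639 = 1.5542362 × 10^6.
Sum = 3.073815 × 10^7.
SE = √(3.073815 × 10^7) = 5544.2.

5544.2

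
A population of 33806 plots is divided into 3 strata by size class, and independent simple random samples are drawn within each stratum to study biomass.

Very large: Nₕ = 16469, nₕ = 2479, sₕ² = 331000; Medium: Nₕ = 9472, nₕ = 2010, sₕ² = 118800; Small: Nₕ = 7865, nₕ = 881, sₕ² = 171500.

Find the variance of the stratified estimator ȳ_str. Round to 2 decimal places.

39.93

Var(ȳ_str) = Σₕ Wₕ²(1 − fₕ)sₕ²/nₕ with Wₕ = Nₕ/N, N = 33806.
Very large: Wₕ = 0.48716204; term = 0.48716204²·(1 − 0.15052523)·331000/2479 = 26.918375.
Medium: Wₕ = 0.28018695; term = 0.28018695²·(1 − 0.21220439)·118800/2010 = 3.6553565.
Small: Wₕ = 0.23265101; term = 0.23265101²·(1 − 0.11201526)·171500/881 = 9.3562884.
Sum = 39.93002.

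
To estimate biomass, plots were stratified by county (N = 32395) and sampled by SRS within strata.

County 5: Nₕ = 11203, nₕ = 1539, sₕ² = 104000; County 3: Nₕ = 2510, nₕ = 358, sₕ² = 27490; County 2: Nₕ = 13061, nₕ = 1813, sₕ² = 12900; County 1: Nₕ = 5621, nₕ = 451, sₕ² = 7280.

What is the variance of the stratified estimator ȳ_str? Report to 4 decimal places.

Var(ȳ_str) = Σₕ Wₕ²(1 − fₕ)sₕ²/nₕ with Wₕ = Nₕ/N, N = 32395.
County 5: Wₕ = 0.34582497; term = 0.34582497²·(1 − 0.13737392)·104000/1539 = 6.9715606.
County 3: Wₕ = 0.07748109; term = 0.07748109²·(1 − 0.14262948)·27490/358 = 0.39523167.
County 2: Wₕ = 0.40317950; term = 0.40317950²·(1 − 0.13881020)·12900/1813 = 0.99606499.
County 1: Wₕ = 0.17351443; term = 0.17351443²·(1 − 0.08023483)·7280/451 = 0.44699534.
Sum = 8.8098526.

8.8099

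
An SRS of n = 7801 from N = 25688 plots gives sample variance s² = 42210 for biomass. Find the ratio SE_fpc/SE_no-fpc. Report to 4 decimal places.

f = n/N = 7801/25688 = 0.30368265.
SE_no-fpc = √(s²/n) = 2.3261223; SE_fpc = √((1−f)s²/n) = 1.9410474.
Ratio = √(1−f) = 0.83445632.

0.8345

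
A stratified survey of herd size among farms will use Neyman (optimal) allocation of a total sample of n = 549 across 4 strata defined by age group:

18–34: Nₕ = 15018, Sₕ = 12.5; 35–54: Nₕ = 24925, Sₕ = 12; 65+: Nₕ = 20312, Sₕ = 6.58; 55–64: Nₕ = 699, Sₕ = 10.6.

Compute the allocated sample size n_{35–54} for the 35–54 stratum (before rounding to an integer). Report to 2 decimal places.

261.52

Neyman allocation: nₕ = n·NₕSₕ / Σⱼ NⱼSⱼ.
Σ NⱼSⱼ = 15018·12.5 + 24925·12 + 20312·6.58 + 699·10.6 = 627887.36.
n_{35–54} = 549·24925·12 / 627887.36 = 261.52.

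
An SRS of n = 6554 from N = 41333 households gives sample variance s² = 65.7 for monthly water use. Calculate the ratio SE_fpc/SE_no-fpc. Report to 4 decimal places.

0.9173

f = n/N = 6554/41333 = 0.15856579.
SE_no-fpc = √(s²/n) = 0.10012199; SE_fpc = √((1−f)s²/n) = 0.091841623.
Ratio = √(1−f) = 0.91729723.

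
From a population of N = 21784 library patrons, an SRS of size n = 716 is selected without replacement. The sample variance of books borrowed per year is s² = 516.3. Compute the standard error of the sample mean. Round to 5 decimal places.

0.83510

Under SRS without replacement, Var(ȳ) = (1 − f)·s²/n with f = n/N = 716/21784 = 0.03286816.
Var(ȳ) = (1 − 0.03286816)·516.3/716 = 0.96713184·0.72108939 = 0.6973885.
SE(ȳ) = √(0.6973885) = 0.83510.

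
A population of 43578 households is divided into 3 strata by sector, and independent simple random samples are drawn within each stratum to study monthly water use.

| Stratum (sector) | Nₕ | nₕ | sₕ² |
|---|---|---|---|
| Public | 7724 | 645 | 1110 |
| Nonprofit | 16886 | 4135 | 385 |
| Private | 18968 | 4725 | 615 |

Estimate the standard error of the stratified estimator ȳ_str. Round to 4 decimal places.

Var(ȳ_str) = Σₕ Wₕ²(1 − fₕ)sₕ²/nₕ with Wₕ = Nₕ/N, N = 43578.
Public: Wₕ = 0.17724540; term = 0.17724540²·(1 − 0.08350596)·1110/645 = 0.049549908.
Nonprofit: Wₕ = 0.38748910; term = 0.38748910²·(1 − 0.24487741)·385/4135 = 0.010556541.
Private: Wₕ = 0.43526550; term = 0.43526550²·(1 − 0.24910375)·615/4725 = 0.018516621.
Sum = 0.07862307.
SE = √(0.07862307) = 0.2804.

0.2804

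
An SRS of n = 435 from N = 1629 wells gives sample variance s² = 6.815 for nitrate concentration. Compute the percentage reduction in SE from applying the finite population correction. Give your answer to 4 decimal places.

14.3866

f = n/N = 435/1629 = 0.26703499.
SE_no-fpc = √(s²/n) = 0.12516656; SE_fpc = √((1−f)s²/n) = 0.10715931.
Ratio = √(1−f) = 0.85613376. Reduction = 100·(1 − 0.85613376) = 14.3866%.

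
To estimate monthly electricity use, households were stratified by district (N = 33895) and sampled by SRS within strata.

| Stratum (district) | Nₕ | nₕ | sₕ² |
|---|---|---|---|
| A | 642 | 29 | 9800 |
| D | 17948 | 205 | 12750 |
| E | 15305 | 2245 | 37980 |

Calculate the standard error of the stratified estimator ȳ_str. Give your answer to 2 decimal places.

4.51

Var(ȳ_str) = Σₕ Wₕ²(1 − fₕ)sₕ²/nₕ with Wₕ = Nₕ/N, N = 33895.
A: Wₕ = 0.01894085; term = 0.01894085²·(1 − 0.04517134)·9800/29 = 0.11575834.
D: Wₕ = 0.52951763; term = 0.52951763²·(1 − 0.01142189)·12750/205 = 17.239639.
E: Wₕ = 0.45154153; term = 0.45154153²·(1 − 0.14668409)·37980/2245 = 2.9433632.
Sum = 20.298761.
SE = √(20.298761) = 4.51.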